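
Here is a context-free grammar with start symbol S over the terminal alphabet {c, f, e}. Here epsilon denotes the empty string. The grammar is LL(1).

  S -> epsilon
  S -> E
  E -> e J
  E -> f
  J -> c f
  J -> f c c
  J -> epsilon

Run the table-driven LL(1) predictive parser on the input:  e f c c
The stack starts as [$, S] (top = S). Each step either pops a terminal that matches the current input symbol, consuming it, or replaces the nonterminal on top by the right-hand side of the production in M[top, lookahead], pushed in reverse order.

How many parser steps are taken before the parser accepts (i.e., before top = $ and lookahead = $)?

     Stack    Input      Action
  1  $ S      e f c c $  expand S -> E
  2  $ E      e f c c $  expand E -> e J
  3  $ J e    e f c c $  match e
  4  $ J      f c c $    expand J -> f c c
  5  $ c c f  f c c $    match f
  6  $ c c    c c $      match c
  7  $ c      c $        match c
Accept reached after 7 steps.

7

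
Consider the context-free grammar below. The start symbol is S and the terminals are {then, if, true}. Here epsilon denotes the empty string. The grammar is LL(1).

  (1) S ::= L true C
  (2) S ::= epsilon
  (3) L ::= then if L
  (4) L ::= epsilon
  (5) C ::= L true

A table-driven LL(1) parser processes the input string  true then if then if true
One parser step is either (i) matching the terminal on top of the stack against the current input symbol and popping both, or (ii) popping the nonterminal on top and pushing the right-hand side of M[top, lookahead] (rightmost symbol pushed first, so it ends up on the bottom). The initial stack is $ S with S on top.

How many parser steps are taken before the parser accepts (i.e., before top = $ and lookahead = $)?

12

step 1: stack=$ S  input=true then if then if true $  — expand S ::= L true C
step 2: stack=$ C true L  input=true then if then if true $  — expand L ::= epsilon
step 3: stack=$ C true  input=true then if then if true $  — match true
step 4: stack=$ C  input=then if then if true $  — expand C ::= L true
step 5: stack=$ true L  input=then if then if true $  — expand L ::= then if L
step 6: stack=$ true L if then  input=then if then if true $  — match then
step 7: stack=$ true L if  input=if then if true $  — match if
step 8: stack=$ true L  input=then if true $  — expand L ::= then if L
step 9: stack=$ true L if then  input=then if true $  — match then
step 10: stack=$ true L if  input=if true $  — match if
step 11: stack=$ true L  input=true $  — expand L ::= epsilon
step 12: stack=$ true  input=true $  — match true
Accept reached after 12 steps.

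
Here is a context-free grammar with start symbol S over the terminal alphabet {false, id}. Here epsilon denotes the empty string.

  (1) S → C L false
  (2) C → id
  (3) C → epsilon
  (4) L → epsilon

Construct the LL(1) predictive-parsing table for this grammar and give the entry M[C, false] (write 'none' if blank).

C → epsilon

FIRST(C): from C→id we get {id}; from C→epsilon we get {epsilon}. So FIRST(C) = {epsilon, id}.
FIRST(L): from L→epsilon we get {epsilon}. So FIRST(L) = {epsilon}.
FIRST(S): from S→C L false we get {false, id}. So FIRST(S) = {false, id}.
FOLLOW(S) includes $ since S is the start symbol.
FOLLOW(C): in S→C L false, C is followed by L false with FIRST {false}. Thus FOLLOW(C) = {false}.
For C → id: FIRST(id) = {id}, so it goes in M[C, t] for t ∈ {id}.
For C → epsilon: FIRST(epsilon) = {epsilon}, so it goes in M[C, t] for t ∈ {}; since epsilon ∈ FIRST, also for every t ∈ FOLLOW(C) = {false}.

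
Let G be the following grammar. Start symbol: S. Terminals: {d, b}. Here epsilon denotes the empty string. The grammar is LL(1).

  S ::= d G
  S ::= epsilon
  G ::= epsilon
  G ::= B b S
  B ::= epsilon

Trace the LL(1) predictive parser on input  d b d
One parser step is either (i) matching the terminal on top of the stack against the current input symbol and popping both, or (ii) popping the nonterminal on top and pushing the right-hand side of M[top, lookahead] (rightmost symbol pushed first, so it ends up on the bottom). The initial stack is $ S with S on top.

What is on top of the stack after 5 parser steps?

S

step 1: stack=$ S  input=d b d $  — expand S ::= d G
step 2: stack=$ G d  input=d b d $  — match d
step 3: stack=$ G  input=b d $  — expand G ::= B b S
step 4: stack=$ S b B  input=b d $  — expand B ::= epsilon
step 5: stack=$ S b  input=b d $  — match b
Stack after step 5: $ S (top = S).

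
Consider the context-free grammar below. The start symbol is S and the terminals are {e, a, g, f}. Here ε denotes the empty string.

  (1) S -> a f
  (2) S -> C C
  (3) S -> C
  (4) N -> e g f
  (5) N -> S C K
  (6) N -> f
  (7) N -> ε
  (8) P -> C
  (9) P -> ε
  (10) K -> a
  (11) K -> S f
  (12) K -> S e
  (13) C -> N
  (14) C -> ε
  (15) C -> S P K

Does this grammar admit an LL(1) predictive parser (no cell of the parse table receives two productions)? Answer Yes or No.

FIRST(S) = {ε, a, e, f}
FIRST(N) = {ε, a, e, f}
FIRST(P) = {ε, a, e, f}
FIRST(K) = {a, e, f}
FIRST(C) = {ε, a, e, f}
FOLLOW(S) = {$, a, e, f}
FOLLOW(N) = {$, a, e, f}
FOLLOW(P) = {a, e, f}
FOLLOW(K) = {$, a, e, f}
FOLLOW(C) = {$, a, e, f}
Cell M[C, $] receives both C -> N and C -> ε — the grammar is not LL(1).

No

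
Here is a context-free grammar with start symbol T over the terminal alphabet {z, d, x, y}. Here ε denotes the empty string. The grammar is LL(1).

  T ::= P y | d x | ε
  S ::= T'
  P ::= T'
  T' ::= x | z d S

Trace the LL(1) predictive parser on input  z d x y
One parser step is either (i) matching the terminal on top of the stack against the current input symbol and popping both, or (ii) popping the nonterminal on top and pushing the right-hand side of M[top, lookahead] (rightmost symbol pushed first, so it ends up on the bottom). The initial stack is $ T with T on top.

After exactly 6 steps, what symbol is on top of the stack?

T'

     Stack      Input      Action
  1  $ T        z d x y $  expand T ::= P y
  2  $ y P      z d x y $  expand P ::= T'
  3  $ y T'     z d x y $  expand T' ::= z d S
  4  $ y S d z  z d x y $  match z
  5  $ y S d    d x y $    match d
  6  $ y S      x y $      expand S ::= T'
Stack after step 6: $ y T' (top = T').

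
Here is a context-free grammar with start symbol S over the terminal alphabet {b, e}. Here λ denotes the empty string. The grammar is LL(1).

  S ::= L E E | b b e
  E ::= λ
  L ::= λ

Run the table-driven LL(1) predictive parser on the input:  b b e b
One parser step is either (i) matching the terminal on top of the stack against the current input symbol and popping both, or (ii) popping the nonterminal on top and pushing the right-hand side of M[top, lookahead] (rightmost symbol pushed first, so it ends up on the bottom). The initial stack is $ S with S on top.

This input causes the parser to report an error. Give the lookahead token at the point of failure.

b

step 1: stack=$ S  input=b b e b $  — expand S ::= b b e
step 2: stack=$ e b b  input=b b e b $  — match b
step 3: stack=$ e b  input=b e b $  — match b
step 4: stack=$ e  input=e b $  — match e
step 5: stack=$  input=b $  — error: stack empty but input remains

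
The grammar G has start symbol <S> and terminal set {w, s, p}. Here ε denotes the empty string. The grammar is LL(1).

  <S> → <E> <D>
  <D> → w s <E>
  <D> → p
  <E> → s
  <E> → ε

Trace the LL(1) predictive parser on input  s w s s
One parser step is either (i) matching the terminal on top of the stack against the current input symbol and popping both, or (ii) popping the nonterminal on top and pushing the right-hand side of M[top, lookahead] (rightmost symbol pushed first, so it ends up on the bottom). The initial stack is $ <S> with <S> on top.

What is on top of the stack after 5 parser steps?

step 1: stack=$ <S>  input=s w s s $  — expand <S> → <E> <D>
step 2: stack=$ <D> <E>  input=s w s s $  — expand <E> → s
step 3: stack=$ <D> s  input=s w s s $  — match s
step 4: stack=$ <D>  input=w s s $  — expand <D> → w s <E>
step 5: stack=$ <E> s w  input=w s s $  — match w
Stack after step 5: $ <E> s (top = s).

s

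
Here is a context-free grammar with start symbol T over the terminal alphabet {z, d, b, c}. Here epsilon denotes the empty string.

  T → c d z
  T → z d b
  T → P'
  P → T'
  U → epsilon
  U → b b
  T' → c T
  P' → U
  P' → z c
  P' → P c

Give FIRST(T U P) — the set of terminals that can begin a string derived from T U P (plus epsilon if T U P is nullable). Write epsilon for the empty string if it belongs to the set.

FIRST(U): from U→epsilon we get {epsilon}; from U→b b we get {b}. So FIRST(U) = {epsilon, b}.
FIRST(T'): from T'→c T we get {c}. So FIRST(T') = {c}.
FIRST(P): from P→T' we get {c}. So FIRST(P) = {c}.
FIRST(P'): from P'→U we get {epsilon, b}; from P'→z c we get {z}; from P'→P c we get {c}. So FIRST(P') = {epsilon, b, c, z}.
FIRST(T): from T→c d z we get {c}; from T→z d b we get {z}; from T→P' we get {epsilon, b, c, z}. So FIRST(T) = {epsilon, b, c, z}.
FIRST(T U P): take FIRST of each symbol in turn, carrying on past any symbol whose FIRST contains epsilon; result {b, c, z}.

{b, c, z}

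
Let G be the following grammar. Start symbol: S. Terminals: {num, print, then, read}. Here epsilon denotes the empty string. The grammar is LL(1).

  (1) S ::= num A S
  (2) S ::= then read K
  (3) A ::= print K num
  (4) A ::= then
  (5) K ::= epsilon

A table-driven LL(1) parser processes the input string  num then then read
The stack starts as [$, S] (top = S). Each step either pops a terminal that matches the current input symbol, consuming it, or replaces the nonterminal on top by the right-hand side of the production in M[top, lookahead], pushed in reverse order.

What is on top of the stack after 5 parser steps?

then

     Stack      Input                 Action
  1  $ S        num then then read $  expand S ::= num A S
  2  $ S A num  num then then read $  match num
  3  $ S A      then then read $      expand A ::= then
  4  $ S then   then then read $      match then
  5  $ S        then read $           expand S ::= then read K
Stack after step 5: $ K read then (top = then).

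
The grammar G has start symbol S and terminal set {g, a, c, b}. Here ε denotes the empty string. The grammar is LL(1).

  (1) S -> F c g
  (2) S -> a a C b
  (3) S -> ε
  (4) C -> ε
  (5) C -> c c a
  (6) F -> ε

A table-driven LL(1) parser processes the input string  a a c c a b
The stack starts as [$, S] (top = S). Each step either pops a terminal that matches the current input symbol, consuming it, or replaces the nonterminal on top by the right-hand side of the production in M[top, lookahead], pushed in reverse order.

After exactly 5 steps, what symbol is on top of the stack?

c

     Stack      Input          Action
  1  $ S        a a c c a b $  expand S -> a a C b
  2  $ b C a a  a a c c a b $  match a
  3  $ b C a    a c c a b $    match a
  4  $ b C      c c a b $      expand C -> c c a
  5  $ b a c c  c c a b $      match c
Stack after step 5: $ b a c (top = c).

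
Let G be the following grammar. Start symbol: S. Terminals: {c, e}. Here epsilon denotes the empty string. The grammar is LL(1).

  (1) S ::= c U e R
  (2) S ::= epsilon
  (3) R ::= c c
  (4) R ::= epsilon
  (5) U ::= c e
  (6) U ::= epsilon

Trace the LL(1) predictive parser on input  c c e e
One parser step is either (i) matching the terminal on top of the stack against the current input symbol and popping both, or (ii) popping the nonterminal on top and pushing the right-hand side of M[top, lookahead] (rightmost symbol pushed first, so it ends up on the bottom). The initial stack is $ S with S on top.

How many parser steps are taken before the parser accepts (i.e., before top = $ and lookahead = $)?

     Stack      Input      Action
  1  $ S        c c e e $  expand S ::= c U e R
  2  $ R e U c  c c e e $  match c
  3  $ R e U    c e e $    expand U ::= c e
  4  $ R e e c  c e e $    match c
  5  $ R e e    e e $      match e
  6  $ R e      e $        match e
  7  $ R        $          expand R ::= epsilon
Accept reached after 7 steps.

7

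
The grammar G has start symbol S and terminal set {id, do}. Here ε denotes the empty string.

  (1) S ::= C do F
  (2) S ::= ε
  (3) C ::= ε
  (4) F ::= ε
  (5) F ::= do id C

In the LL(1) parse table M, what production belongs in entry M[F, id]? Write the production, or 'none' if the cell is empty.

FIRST(C): from C::=ε we get {ε}. So FIRST(C) = {ε}.
FIRST(F): from F::=ε we get {ε}; from F::=do id C we get {do}. So FIRST(F) = {ε, do}.
FIRST(S): from S::=C do F we get {do}; from S::=ε we get {ε}. So FIRST(S) = {ε, do}.
FOLLOW(S) includes $ since S is the start symbol.
FOLLOW(S): S appears on no right-hand side. Thus FOLLOW(S) = {$}.
FOLLOW(F): in S::=C do F, the suffix after F is empty, so FOLLOW(F) ⊇ FOLLOW(S) = {$}. Thus FOLLOW(F) = {$}.
For F ::= ε: FIRST(ε) = {ε}, so it goes in M[F, t] for t ∈ {}; since ε ∈ FIRST, also for every t ∈ FOLLOW(F) = {$}.
For F ::= do id C: FIRST(do id C) = {do}, so it goes in M[F, t] for t ∈ {do}.
None of these place a production in M[F, id].

none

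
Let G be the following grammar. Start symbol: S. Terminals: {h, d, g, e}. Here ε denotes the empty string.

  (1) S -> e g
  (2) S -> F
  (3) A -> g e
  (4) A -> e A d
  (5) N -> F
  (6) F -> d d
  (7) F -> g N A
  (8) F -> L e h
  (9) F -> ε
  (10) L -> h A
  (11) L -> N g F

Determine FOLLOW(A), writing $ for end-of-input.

{$, d, e, g}

FIRST(A): from A->g e we get {g}; from A->e A d we get {e}. So FIRST(A) = {e, g}.
FIRST(S): from S->e g we get {e}; from S->F we get {ε, d, g, h}. So FIRST(S) = {ε, d, e, g, h}.
FIRST(N): from N->F we get {ε, d, g, h}. So FIRST(N) = {ε, d, g, h}.
FIRST(L): from L->h A we get {h}; from L->N g F we get {d, g, h}. So FIRST(L) = {d, g, h}.
FIRST(F): from F->d d we get {d}; from F->g N A we get {g}; from F->L e h we get {d, g, h}; from F->ε we get {ε}. So FIRST(F) = {ε, d, g, h}.
FOLLOW(S) includes $ since S is the start symbol.
FOLLOW(S): S appears on no right-hand side. Thus FOLLOW(S) = {$}.
FOLLOW(N): in F->g N A, N is followed by A with FIRST {e, g}; in L->N g F, N is followed by g F with FIRST {g}. Thus FOLLOW(N) = {e, g}.
FOLLOW(L): in F->L e h, L is followed by e h with FIRST {e}. Thus FOLLOW(L) = {e}.
FOLLOW(F): in S->F, the suffix after F is empty, so FOLLOW(F) ⊇ FOLLOW(S) = {$}; in N->F, the suffix after F is empty, so FOLLOW(F) ⊇ FOLLOW(N) = {e, g}; in L->N g F, the suffix after F is empty, so FOLLOW(F) ⊇ FOLLOW(L) = {e}. Thus FOLLOW(F) = {$, e, g}.
FOLLOW(A): in A->e A d, A is followed by d with FIRST {d}; in F->g N A, the suffix after A is empty, so FOLLOW(A) ⊇ FOLLOW(F) = {$, e, g}; in L->h A, the suffix after A is empty, so FOLLOW(A) ⊇ FOLLOW(L) = {e}. Thus FOLLOW(A) = {$, d, e, g}.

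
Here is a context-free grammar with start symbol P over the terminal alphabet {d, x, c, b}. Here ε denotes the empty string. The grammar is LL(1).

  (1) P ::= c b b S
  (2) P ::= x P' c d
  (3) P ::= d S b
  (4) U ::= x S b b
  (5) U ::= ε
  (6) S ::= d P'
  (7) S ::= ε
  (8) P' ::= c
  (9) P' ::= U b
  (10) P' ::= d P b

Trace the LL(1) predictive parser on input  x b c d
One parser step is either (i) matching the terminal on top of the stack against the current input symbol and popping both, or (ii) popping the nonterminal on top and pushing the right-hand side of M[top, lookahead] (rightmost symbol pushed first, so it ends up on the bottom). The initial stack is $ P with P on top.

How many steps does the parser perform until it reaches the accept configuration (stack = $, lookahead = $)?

7

step 1: stack=$ P  input=x b c d $  — expand P ::= x P' c d
step 2: stack=$ d c P' x  input=x b c d $  — match x
step 3: stack=$ d c P'  input=b c d $  — expand P' ::= U b
step 4: stack=$ d c b U  input=b c d $  — expand U ::= ε
step 5: stack=$ d c b  input=b c d $  — match b
step 6: stack=$ d c  input=c d $  — match c
step 7: stack=$ d  input=d $  — match d
Accept reached after 7 steps.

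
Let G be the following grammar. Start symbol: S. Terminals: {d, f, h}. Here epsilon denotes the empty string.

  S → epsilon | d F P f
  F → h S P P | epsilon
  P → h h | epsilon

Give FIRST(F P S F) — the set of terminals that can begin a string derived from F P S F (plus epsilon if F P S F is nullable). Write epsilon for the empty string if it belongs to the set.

{epsilon, d, h}

FIRST(S) = {epsilon, d}
FIRST(F) = {epsilon, h}
FIRST(P) = {epsilon, h}
FIRST(F P S F): take FIRST of each symbol in turn, carrying on past any symbol whose FIRST contains epsilon; result {epsilon, d, h}.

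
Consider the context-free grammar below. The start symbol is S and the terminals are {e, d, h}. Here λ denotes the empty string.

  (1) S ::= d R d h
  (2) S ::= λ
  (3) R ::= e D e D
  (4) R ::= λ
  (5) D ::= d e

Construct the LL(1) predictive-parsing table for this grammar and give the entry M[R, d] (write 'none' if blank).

R ::= λ

FIRST(S) = {λ, d}
FIRST(R) = {λ, e}
FIRST(D) = {d}
FOLLOW(S) includes $ since S is the start symbol.
FOLLOW(R): in S::=d R d h, R is followed by d h with FIRST {d}. Thus FOLLOW(R) = {d}.
For R ::= e D e D: FIRST(e D e D) = {e}, so it goes in M[R, t] for t ∈ {e}.
For R ::= λ: FIRST(λ) = {λ}, so it goes in M[R, t] for t ∈ {}; since λ ∈ FIRST, also for every t ∈ FOLLOW(R) = {d}.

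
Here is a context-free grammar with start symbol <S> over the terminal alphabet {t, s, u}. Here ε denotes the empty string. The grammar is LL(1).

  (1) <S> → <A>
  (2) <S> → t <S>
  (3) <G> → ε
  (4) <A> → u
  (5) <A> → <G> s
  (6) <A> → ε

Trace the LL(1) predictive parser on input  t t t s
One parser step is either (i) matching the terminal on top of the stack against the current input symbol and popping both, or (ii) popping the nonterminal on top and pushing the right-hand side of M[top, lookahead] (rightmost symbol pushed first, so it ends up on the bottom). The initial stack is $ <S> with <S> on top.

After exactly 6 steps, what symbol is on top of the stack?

     Stack    Input      Action
  1  $ <S>    t t t s $  expand <S> → t <S>
  2  $ <S> t  t t t s $  match t
  3  $ <S>    t t s $    expand <S> → t <S>
  4  $ <S> t  t t s $    match t
  5  $ <S>    t s $      expand <S> → t <S>
  6  $ <S> t  t s $      match t
Stack after step 6: $ <S> (top = <S>).

<S>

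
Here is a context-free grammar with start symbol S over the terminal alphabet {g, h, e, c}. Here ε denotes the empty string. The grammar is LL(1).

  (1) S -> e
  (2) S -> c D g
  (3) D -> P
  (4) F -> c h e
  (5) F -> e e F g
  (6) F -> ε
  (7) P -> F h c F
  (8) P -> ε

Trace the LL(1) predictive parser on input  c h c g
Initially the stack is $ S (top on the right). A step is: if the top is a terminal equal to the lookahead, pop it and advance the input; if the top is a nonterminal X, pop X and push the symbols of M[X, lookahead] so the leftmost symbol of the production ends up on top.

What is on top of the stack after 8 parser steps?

g

     Stack        Input      Action
  1  $ S          c h c g $  expand S -> c D g
  2  $ g D c      c h c g $  match c
  3  $ g D        h c g $    expand D -> P
  4  $ g P        h c g $    expand P -> F h c F
  5  $ g F c h F  h c g $    expand F -> ε
  6  $ g F c h    h c g $    match h
  7  $ g F c      c g $      match c
  8  $ g F        g $        expand F -> ε
Stack after step 8: $ g (top = g).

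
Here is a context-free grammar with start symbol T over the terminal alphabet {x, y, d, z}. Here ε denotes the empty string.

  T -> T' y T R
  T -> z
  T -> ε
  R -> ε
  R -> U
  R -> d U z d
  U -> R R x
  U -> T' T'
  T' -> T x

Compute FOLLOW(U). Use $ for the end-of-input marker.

{$, d, x, z}

FIRST(T): from T->T' y T R we get {x, z}; from T->z we get {z}; from T->ε we get {ε}. So FIRST(T) = {ε, x, z}.
FIRST(T'): from T'->T x we get {x, z}. So FIRST(T') = {x, z}.
FIRST(R): from R->ε we get {ε}; from R->U we get {d, x, z}; from R->d U z d we get {d}. So FIRST(R) = {ε, d, x, z}.
FIRST(U): from U->R R x we get {d, x, z}; from U->T' T' we get {x, z}. So FIRST(U) = {d, x, z}.
FOLLOW(T) includes $ since T is the start symbol.
FOLLOW(T): in T->T' y T R, T is followed by R with FIRST {ε, d, x, z}; in T->T' y T R, the suffix after T is nullable (adds nothing new); in T'->T x, T is followed by x with FIRST {x}. Thus FOLLOW(T) = {$, d, x, z}.
FOLLOW(R): in T->T' y T R, the suffix after R is empty, so FOLLOW(R) ⊇ FOLLOW(T) = {$, d, x, z}; in U->R R x (occurrence 1), R is followed by R x with FIRST {d, x, z}; in U->R R x (occurrence 2), R is followed by x with FIRST {x}. Thus FOLLOW(R) = {$, d, x, z}.
FOLLOW(U): in R->U, the suffix after U is empty, so FOLLOW(U) ⊇ FOLLOW(R) = {$, d, x, z}; in R->d U z d, U is followed by z d with FIRST {z}. Thus FOLLOW(U) = {$, d, x, z}.
FOLLOW(T'): in T->T' y T R, T' is followed by y T R with FIRST {y}; in U->T' T' (occurrence 1), T' is followed by T' with FIRST {x, z}; in U->T' T' (occurrence 2), the suffix after T' is empty, so FOLLOW(T') ⊇ FOLLOW(U) = {$, d, x, z}. Thus FOLLOW(T') = {$, d, x, y, z}.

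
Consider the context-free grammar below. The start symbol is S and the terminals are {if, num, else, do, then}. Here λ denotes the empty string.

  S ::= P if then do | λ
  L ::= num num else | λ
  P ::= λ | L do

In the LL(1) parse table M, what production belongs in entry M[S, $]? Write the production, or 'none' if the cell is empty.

FIRST(L): from L::=num num else we get {num}; from L::=λ we get {λ}. So FIRST(L) = {λ, num}.
FIRST(P): from P::=λ we get {λ}; from P::=L do we get {do, num}. So FIRST(P) = {λ, do, num}.
FIRST(S): from S::=P if then do we get {do, if, num}; from S::=λ we get {λ}. So FIRST(S) = {λ, do, if, num}.
FOLLOW(S) includes $ since S is the start symbol.
FOLLOW(S): S appears on no right-hand side. Thus FOLLOW(S) = {$}.
For S ::= P if then do: FIRST(P if then do) = {do, if, num}, so it goes in M[S, t] for t ∈ {do, if, num}.
For S ::= λ: FIRST(λ) = {λ}, so it goes in M[S, t] for t ∈ {}; since λ ∈ FIRST, also for every t ∈ FOLLOW(S) = {$}.

S ::= λ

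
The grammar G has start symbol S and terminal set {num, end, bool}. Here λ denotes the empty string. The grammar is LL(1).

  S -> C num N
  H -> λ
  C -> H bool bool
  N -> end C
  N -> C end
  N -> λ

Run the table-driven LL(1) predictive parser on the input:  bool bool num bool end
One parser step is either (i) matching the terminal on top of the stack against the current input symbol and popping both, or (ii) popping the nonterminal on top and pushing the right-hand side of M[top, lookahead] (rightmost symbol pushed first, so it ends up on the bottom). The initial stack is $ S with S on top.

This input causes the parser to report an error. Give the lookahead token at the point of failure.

end

      Stack                Input                     Action
   1  $ S                  bool bool num bool end $  expand S -> C num N
   2  $ N num C            bool bool num bool end $  expand C -> H bool bool
   3  $ N num bool bool H  bool bool num bool end $  expand H -> λ
   4  $ N num bool bool    bool bool num bool end $  match bool
   5  $ N num bool         bool num bool end $       match bool
   6  $ N num              num bool end $            match num
   7  $ N                  bool end $                expand N -> C end
   8  $ end C              bool end $                expand C -> H bool bool
   9  $ end bool bool H    bool end $                expand H -> λ
  10  $ end bool bool      bool end $                match bool
  11  $ end bool           end $                     error: top is terminal bool but lookahead is end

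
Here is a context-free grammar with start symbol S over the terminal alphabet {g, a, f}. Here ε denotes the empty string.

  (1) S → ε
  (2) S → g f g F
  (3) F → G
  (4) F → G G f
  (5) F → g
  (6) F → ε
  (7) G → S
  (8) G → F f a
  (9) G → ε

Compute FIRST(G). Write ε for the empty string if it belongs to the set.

{ε, f, g}

FIRST(S) = {ε, g}
FIRST(F) = {ε, f, g}  (via G, G G f)
FIRST(G) = {ε, f, g}  (via S, F f a)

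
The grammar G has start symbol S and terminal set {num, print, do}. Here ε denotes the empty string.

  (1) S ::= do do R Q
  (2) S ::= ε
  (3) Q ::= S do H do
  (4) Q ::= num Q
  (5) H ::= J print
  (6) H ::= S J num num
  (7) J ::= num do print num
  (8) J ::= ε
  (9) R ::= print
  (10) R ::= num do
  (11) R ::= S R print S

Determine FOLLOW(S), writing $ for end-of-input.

FIRST(S) = {ε, do}
FIRST(J) = {ε, num}
FIRST(Q) = {do, num}  (via S do H do)
FIRST(H) = {do, num, print}  (via J print, S J num num)
FIRST(R) = {do, num, print}  (via S R print S)
FOLLOW(S) includes $ since S is the start symbol.
FOLLOW(H): in Q::=S do H do, H is followed by do with FIRST {do}. Thus FOLLOW(H) = {do}.
FOLLOW(J): in H::=J print, J is followed by print with FIRST {print}; in H::=S J num num, J is followed by num num with FIRST {num}. Thus FOLLOW(J) = {num, print}.
FOLLOW(R): in S::=do do R Q, R is followed by Q with FIRST {do, num}; in R::=S R print S, R is followed by print S with FIRST {print}. Thus FOLLOW(R) = {do, num, print}.
FOLLOW(S): in Q::=S do H do, S is followed by do H do with FIRST {do}; in H::=S J num num, S is followed by J num num with FIRST {num}; in R::=S R print S (occurrence 1), S is followed by R print S with FIRST {do, num, print}; in R::=S R print S (occurrence 2), the suffix after S is empty, so FOLLOW(S) ⊇ FOLLOW(R) = {do, num, print}. Thus FOLLOW(S) = {$, do, num, print}.
FOLLOW(Q): in S::=do do R Q, the suffix after Q is empty, so FOLLOW(Q) ⊇ FOLLOW(S) = {$, do, num, print}; in Q::=num Q, the suffix after Q is empty (adds nothing new). Thus FOLLOW(Q) = {$, do, num, print}.

{$, do, num, print}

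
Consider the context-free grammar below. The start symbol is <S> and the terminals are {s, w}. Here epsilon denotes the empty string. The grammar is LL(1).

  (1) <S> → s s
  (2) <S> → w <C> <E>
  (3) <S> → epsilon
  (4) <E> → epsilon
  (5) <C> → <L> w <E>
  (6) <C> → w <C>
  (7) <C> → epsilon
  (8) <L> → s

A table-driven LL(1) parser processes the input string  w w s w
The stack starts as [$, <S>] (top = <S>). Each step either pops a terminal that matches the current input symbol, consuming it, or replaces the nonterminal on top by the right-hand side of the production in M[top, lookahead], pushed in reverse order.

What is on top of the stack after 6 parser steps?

s

     Stack            Input      Action
  1  $ <S>            w w s w $  expand <S> → w <C> <E>
  2  $ <E> <C> w      w w s w $  match w
  3  $ <E> <C>        w s w $    expand <C> → w <C>
  4  $ <E> <C> w      w s w $    match w
  5  $ <E> <C>        s w $      expand <C> → <L> w <E>
  6  $ <E> <E> w <L>  s w $      expand <L> → s
Stack after step 6: $ <E> <E> w s (top = s).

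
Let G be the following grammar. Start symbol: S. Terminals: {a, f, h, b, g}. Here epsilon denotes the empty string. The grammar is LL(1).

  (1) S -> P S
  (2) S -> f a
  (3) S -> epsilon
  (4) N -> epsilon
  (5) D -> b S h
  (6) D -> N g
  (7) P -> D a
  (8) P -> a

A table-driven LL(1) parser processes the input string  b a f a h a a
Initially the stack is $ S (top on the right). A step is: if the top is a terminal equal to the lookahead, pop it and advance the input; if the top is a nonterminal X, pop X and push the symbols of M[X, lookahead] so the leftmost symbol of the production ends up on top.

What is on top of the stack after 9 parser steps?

step 1: stack=$ S  input=b a f a h a a $  — expand S -> P S
step 2: stack=$ S P  input=b a f a h a a $  — expand P -> D a
step 3: stack=$ S a D  input=b a f a h a a $  — expand D -> b S h
step 4: stack=$ S a h S b  input=b a f a h a a $  — match b
step 5: stack=$ S a h S  input=a f a h a a $  — expand S -> P S
step 6: stack=$ S a h S P  input=a f a h a a $  — expand P -> a
step 7: stack=$ S a h S a  input=a f a h a a $  — match a
step 8: stack=$ S a h S  input=f a h a a $  — expand S -> f a
step 9: stack=$ S a h a f  input=f a h a a $  — match f
Stack after step 9: $ S a h a (top = a).

a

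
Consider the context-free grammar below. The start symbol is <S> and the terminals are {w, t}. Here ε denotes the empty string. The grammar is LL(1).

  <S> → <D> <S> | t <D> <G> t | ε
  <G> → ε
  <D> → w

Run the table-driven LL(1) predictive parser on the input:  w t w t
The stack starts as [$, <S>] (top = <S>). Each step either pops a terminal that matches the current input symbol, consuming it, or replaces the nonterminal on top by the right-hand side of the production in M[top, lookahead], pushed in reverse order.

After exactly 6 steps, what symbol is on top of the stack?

w

     Stack          Input      Action
  1  $ <S>          w t w t $  expand <S> → <D> <S>
  2  $ <S> <D>      w t w t $  expand <D> → w
  3  $ <S> w        w t w t $  match w
  4  $ <S>          t w t $    expand <S> → t <D> <G> t
  5  $ t <G> <D> t  t w t $    match t
  6  $ t <G> <D>    w t $      expand <D> → w
Stack after step 6: $ t <G> w (top = w).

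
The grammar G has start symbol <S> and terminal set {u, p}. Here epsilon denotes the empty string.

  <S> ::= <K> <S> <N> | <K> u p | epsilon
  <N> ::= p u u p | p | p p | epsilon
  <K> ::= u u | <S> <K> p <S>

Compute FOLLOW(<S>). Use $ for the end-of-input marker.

{$, p, u}

FIRST(<N>): from <N>::=p u u p we get {p}; from <N>::=p we get {p}; from <N>::=p p we get {p}; from <N>::=epsilon we get {epsilon}. So FIRST(<N>) = {epsilon, p}.
FIRST(<S>): from <S>::=<K> <S> <N> we get {u}; from <S>::=<K> u p we get {u}; from <S>::=epsilon we get {epsilon}. So FIRST(<S>) = {epsilon, u}.
FIRST(<K>): from <K>::=u u we get {u}; from <K>::=<S> <K> p <S> we get {u}. So FIRST(<K>) = {u}.
FOLLOW(<S>) includes $ since <S> is the start symbol.
FOLLOW(<S>): in <S>::=<K> <S> <N>, <S> is followed by <N> with FIRST {epsilon, p}; in <S>::=<K> <S> <N>, the suffix after <S> is nullable (adds nothing new); in <K>::=<S> <K> p <S> (occurrence 1), <S> is followed by <K> p <S> with FIRST {u}; in <K>::=<S> <K> p <S> (occurrence 2), the suffix after <S> is empty, so FOLLOW(<S>) ⊇ FOLLOW(<K>) = {$, p, u}. Thus FOLLOW(<S>) = {$, p, u}.
FOLLOW(<N>): in <S>::=<K> <S> <N>, the suffix after <N> is empty, so FOLLOW(<N>) ⊇ FOLLOW(<S>) = {$, p, u}. Thus FOLLOW(<N>) = {$, p, u}.
FOLLOW(<K>): in <S>::=<K> <S> <N>, <K> is followed by <S> <N> with FIRST {epsilon, p, u}; in <S>::=<K> <S> <N>, the suffix after <K> is nullable, so FOLLOW(<K>) ⊇ FOLLOW(<S>) = {$, p, u}; in <S>::=<K> u p, <K> is followed by u p with FIRST {u}; in <K>::=<S> <K> p <S>, <K> is followed by p <S> with FIRST {p}. Thus FOLLOW(<K>) = {$, p, u}.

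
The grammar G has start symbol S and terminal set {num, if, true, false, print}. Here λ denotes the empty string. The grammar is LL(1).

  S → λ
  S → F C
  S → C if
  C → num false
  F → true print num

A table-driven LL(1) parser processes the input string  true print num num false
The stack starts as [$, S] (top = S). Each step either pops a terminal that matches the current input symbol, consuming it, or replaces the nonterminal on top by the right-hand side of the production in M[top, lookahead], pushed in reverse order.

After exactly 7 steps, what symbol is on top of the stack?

step 1: stack=$ S  input=true print num num false $  — expand S → F C
step 2: stack=$ C F  input=true print num num false $  — expand F → true print num
step 3: stack=$ C num print true  input=true print num num false $  — match true
step 4: stack=$ C num print  input=print num num false $  — match print
step 5: stack=$ C num  input=num num false $  — match num
step 6: stack=$ C  input=num false $  — expand C → num false
step 7: stack=$ false num  input=num false $  — match num
Stack after step 7: $ false (top = false).

false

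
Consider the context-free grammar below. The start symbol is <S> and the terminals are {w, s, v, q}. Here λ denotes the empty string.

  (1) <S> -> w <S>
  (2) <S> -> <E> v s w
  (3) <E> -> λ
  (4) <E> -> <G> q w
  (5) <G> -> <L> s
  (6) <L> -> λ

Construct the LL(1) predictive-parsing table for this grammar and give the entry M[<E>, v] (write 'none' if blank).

<E> -> λ

FIRST(<L>): from <L>->λ we get {λ}. So FIRST(<L>) = {λ}.
FIRST(<G>): from <G>-><L> s we get {s}. So FIRST(<G>) = {s}.
FIRST(<E>): from <E>->λ we get {λ}; from <E>-><G> q w we get {s}. So FIRST(<E>) = {λ, s}.
FIRST(<S>): from <S>->w <S> we get {w}; from <S>-><E> v s w we get {s, v}. So FIRST(<S>) = {s, v, w}.
FOLLOW(<S>) includes $ since <S> is the start symbol.
FOLLOW(<E>): in <S>-><E> v s w, <E> is followed by v s w with FIRST {v}. Thus FOLLOW(<E>) = {v}.
For <E> -> λ: FIRST(λ) = {λ}, so it goes in M[<E>, t] for t ∈ {}; since λ ∈ FIRST, also for every t ∈ FOLLOW(<E>) = {v}.
For <E> -> <G> q w: FIRST(<G> q w) = {s}, so it goes in M[<E>, t] for t ∈ {s}.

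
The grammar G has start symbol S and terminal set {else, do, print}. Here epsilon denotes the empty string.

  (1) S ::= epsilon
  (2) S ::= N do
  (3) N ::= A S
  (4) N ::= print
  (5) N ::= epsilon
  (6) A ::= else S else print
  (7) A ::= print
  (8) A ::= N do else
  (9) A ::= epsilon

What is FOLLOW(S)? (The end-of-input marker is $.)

{$, do, else}

FIRST(S): from S::=epsilon we get {epsilon}; from S::=N do we get {do, else, print}. So FIRST(S) = {epsilon, do, else, print}.
FIRST(N): from N::=A S we get {epsilon, do, else, print}; from N::=print we get {print}; from N::=epsilon we get {epsilon}. So FIRST(N) = {epsilon, do, else, print}.
FIRST(A): from A::=else S else print we get {else}; from A::=print we get {print}; from A::=N do else we get {do, else, print}; from A::=epsilon we get {epsilon}. So FIRST(A) = {epsilon, do, else, print}.
FOLLOW(S) includes $ since S is the start symbol.
FOLLOW(N): in S::=N do, N is followed by do with FIRST {do}; in A::=N do else, N is followed by do else with FIRST {do}. Thus FOLLOW(N) = {do}.
FOLLOW(S): in N::=A S, the suffix after S is empty, so FOLLOW(S) ⊇ FOLLOW(N) = {do}; in A::=else S else print, S is followed by else print with FIRST {else}. Thus FOLLOW(S) = {$, do, else}.
FOLLOW(A): in N::=A S, A is followed by S with FIRST {epsilon, do, else, print}; in N::=A S, the suffix after A is nullable, so FOLLOW(A) ⊇ FOLLOW(N) = {do}. Thus FOLLOW(A) = {do, else, print}.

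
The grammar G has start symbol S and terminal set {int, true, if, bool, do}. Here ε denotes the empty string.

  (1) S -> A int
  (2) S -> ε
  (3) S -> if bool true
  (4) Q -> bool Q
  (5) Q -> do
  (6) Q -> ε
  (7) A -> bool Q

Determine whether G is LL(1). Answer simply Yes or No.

FIRST(S) = {ε, bool, if}
FIRST(Q) = {ε, bool, do}
FIRST(A) = {bool}
FOLLOW(S) = {$}
FOLLOW(Q) = {int}
FOLLOW(A) = {int}
Each cell of M receives at most one production.

Yes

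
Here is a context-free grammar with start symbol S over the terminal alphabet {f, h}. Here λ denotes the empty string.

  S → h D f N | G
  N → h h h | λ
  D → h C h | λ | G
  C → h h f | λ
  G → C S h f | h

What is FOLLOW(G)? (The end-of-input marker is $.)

{$, f, h}

FIRST(N) = {λ, h}
FIRST(C) = {λ, h}
FIRST(S) = {h}  (via G)
FIRST(G) = {h}  (via C S h f)
FIRST(D) = {λ, h}  (via G)
FOLLOW(S) includes $ since S is the start symbol.
FOLLOW(S): in G→C S h f, S is followed by h f with FIRST {h}. Thus FOLLOW(S) = {$, h}.
FOLLOW(N): in S→h D f N, the suffix after N is empty, so FOLLOW(N) ⊇ FOLLOW(S) = {$, h}. Thus FOLLOW(N) = {$, h}.
FOLLOW(D): in S→h D f N, D is followed by f N with FIRST {f}. Thus FOLLOW(D) = {f}.
FOLLOW(C): in D→h C h, C is followed by h with FIRST {h}; in G→C S h f, C is followed by S h f with FIRST {h}. Thus FOLLOW(C) = {h}.
FOLLOW(G): in S→G, the suffix after G is empty, so FOLLOW(G) ⊇ FOLLOW(S) = {$, h}; in D→G, the suffix after G is empty, so FOLLOW(G) ⊇ FOLLOW(D) = {f}. Thus FOLLOW(G) = {$, f, h}.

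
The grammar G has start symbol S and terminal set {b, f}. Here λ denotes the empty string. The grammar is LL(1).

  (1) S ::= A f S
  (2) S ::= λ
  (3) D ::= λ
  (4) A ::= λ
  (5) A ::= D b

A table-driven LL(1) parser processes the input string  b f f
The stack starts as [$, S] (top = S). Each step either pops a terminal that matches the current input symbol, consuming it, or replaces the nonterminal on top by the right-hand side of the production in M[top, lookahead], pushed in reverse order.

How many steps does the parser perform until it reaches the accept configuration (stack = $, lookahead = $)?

9

step 1: stack=$ S  input=b f f $  — expand S ::= A f S
step 2: stack=$ S f A  input=b f f $  — expand A ::= D b
step 3: stack=$ S f b D  input=b f f $  — expand D ::= λ
step 4: stack=$ S f b  input=b f f $  — match b
step 5: stack=$ S f  input=f f $  — match f
step 6: stack=$ S  input=f $  — expand S ::= A f S
step 7: stack=$ S f A  input=f $  — expand A ::= λ
step 8: stack=$ S f  input=f $  — match f
step 9: stack=$ S  input=$  — expand S ::= λ
Accept reached after 9 steps.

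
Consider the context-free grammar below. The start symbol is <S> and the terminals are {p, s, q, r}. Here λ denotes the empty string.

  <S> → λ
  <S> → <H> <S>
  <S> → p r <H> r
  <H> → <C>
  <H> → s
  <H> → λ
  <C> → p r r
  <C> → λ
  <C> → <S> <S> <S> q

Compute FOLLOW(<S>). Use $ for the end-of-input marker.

{$, p, q, s}

FIRST(<S>) = {λ, p, q, s}  (via <H> <S>)
FIRST(<C>) = {λ, p, q, s}  (via <S> <S> <S> q)
FIRST(<H>) = {λ, p, q, s}  (via <C>)
FOLLOW(<S>) includes $ since <S> is the start symbol.
FOLLOW(<S>): in <S>→<H> <S>, the suffix after <S> is empty (adds nothing new); in <C>→<S> <S> <S> q (occurrence 1), <S> is followed by <S> <S> q with FIRST {p, q, s}; in <C>→<S> <S> <S> q (occurrence 2), <S> is followed by <S> q with FIRST {p, q, s}; in <C>→<S> <S> <S> q (occurrence 3), <S> is followed by q with FIRST {q}. Thus FOLLOW(<S>) = {$, p, q, s}.
FOLLOW(<H>): in <S>→<H> <S>, <H> is followed by <S> with FIRST {λ, p, q, s}; in <S>→<H> <S>, the suffix after <H> is nullable, so FOLLOW(<H>) ⊇ FOLLOW(<S>) = {$, p, q, s}; in <S>→p r <H> r, <H> is followed by r with FIRST {r}. Thus FOLLOW(<H>) = {$, p, q, r, s}.
FOLLOW(<C>): in <H>→<C>, the suffix after <C> is empty, so FOLLOW(<C>) ⊇ FOLLOW(<H>) = {$, p, q, r, s}. Thus FOLLOW(<C>) = {$, p, q, r, s}.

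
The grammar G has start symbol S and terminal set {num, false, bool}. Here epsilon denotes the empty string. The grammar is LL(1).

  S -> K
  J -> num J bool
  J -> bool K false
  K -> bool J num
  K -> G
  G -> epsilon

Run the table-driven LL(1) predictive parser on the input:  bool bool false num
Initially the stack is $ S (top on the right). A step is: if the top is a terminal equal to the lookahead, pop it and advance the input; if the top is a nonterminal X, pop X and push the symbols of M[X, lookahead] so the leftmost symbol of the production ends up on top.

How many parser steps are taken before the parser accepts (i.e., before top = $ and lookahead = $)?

     Stack               Input                  Action
  1  $ S                 bool bool false num $  expand S -> K
  2  $ K                 bool bool false num $  expand K -> bool J num
  3  $ num J bool        bool bool false num $  match bool
  4  $ num J             bool false num $       expand J -> bool K false
  5  $ num false K bool  bool false num $       match bool
  6  $ num false K       false num $            expand K -> G
  7  $ num false G       false num $            expand G -> epsilon
  8  $ num false         false num $            match false
  9  $ num               num $                  match num
Accept reached after 9 steps.

9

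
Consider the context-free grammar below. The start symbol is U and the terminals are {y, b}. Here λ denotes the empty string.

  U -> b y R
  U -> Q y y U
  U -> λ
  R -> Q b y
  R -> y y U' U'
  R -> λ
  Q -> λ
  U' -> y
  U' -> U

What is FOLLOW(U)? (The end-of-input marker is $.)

{$, b, y}

FIRST(Q): from Q->λ we get {λ}. So FIRST(Q) = {λ}.
FIRST(U): from U->b y R we get {b}; from U->Q y y U we get {y}; from U->λ we get {λ}. So FIRST(U) = {λ, b, y}.
FIRST(R): from R->Q b y we get {b}; from R->y y U' U' we get {y}; from R->λ we get {λ}. So FIRST(R) = {λ, b, y}.
FIRST(U'): from U'->y we get {y}; from U'->U we get {λ, b, y}. So FIRST(U') = {λ, b, y}.
FOLLOW(U) includes $ since U is the start symbol.
FOLLOW(Q): in U->Q y y U, Q is followed by y y U with FIRST {y}; in R->Q b y, Q is followed by b y with FIRST {b}. Thus FOLLOW(Q) = {b, y}.
FOLLOW(U): in U->Q y y U, the suffix after U is empty (adds nothing new); in U'->U, the suffix after U is empty, so FOLLOW(U) ⊇ FOLLOW(U') = {$, b, y}. Thus FOLLOW(U) = {$, b, y}.
FOLLOW(R): in U->b y R, the suffix after R is empty, so FOLLOW(R) ⊇ FOLLOW(U) = {$, b, y}. Thus FOLLOW(R) = {$, b, y}.
FOLLOW(U'): in R->y y U' U' (occurrence 1), U' is followed by U' with FIRST {λ, b, y}; in R->y y U' U' (occurrence 1), the suffix after U' is nullable, so FOLLOW(U') ⊇ FOLLOW(R) = {$, b, y}; in R->y y U' U' (occurrence 2), the suffix after U' is empty, so FOLLOW(U') ⊇ FOLLOW(R) = {$, b, y}. Thus FOLLOW(U') = {$, b, y}.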